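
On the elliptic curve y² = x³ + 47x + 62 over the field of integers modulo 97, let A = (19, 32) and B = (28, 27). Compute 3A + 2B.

First 3A:
Repeated addition: build up to 3A.
2A: tangent at (19, 32): λ = (3·19² + 47)/(2·32) ≡ 63/64. 64⁻¹ ≡ 47 (mod 97), so λ ≡ 63·47 ≡ 51.
  x = λ² - 19 - 19 = 2601 - 38 ≡ 41; y = λ·(19 - 41) - 32 ≡ 10. → (41, 10)
3A: (41, 10) + (19, 32). λ = (32 - 10)/(19 - 41) ≡ 22/75 mod 97. 75⁻¹ ≡ 22 (mod 97) since 75·22 = 1650 ≡ 1, so λ ≡ 96.
  x = λ² - 41 - 19 = 9216 - 60 ≡ 38; y = λ·(41 - 38) - 10 ≡ 84. → (38, 84)
3A = (38, 84).
Next 2B:
Repeated addition: build up to 2B.
2B: tangent at (28, 27): λ = (3·28² + 47)/(2·27) ≡ 71/54. 54⁻¹ ≡ 9 (mod 97) since 54·9 = 486 ≡ 1, so λ ≡ 71·9 ≡ 57.
  x = λ² - 28 - 28 = 3249 - 56 ≡ 89; y = λ·(28 - 89) - 27 ≡ 85. → (89, 85)
2B = (89, 85).
Finally 3A + 2B:
(38, 84) + (89, 85). λ = (85 - 84)/(89 - 38) ≡ 1/51 mod 97. 51⁻¹ ≡ 78 (mod 97) since 51·78 = 3978 ≡ 1, so λ ≡ 78.
  x = λ² - 38 - 89 = 6084 - 127 ≡ 40; y = λ·(38 - 40) - 84 ≡ 51. → (40, 51)

(40, 51)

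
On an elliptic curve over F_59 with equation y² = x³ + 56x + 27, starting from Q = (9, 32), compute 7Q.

(15, 42)

Double-and-add on 7 = (111)₂. Start with Q = (9, 32) for the leading 1-bit.
double: tangent at (9, 32): λ = (3·9² + 56)/(2·32) ≡ 4/5. 5⁻¹ ≡ 12 (mod 59), so λ ≡ 4·12 ≡ 48.
  x = λ² - 9 - 9 = 2304 - 18 ≡ 44; y = λ·(9 - 44) - 32 ≡ 58. → (44, 58)
add Q: (44, 58) + (9, 32). λ = (32 - 58)/(9 - 44) ≡ 33/24 mod 59. 24⁻¹ ≡ 32 (mod 59), so λ ≡ 53.
  x = λ² - 44 - 9 = 2809 - 53 ≡ 42; y = λ·(44 - 42) - 58 ≡ 48. → (42, 48)
double: tangent at (42, 48): λ = (3·42² + 56)/(2·48) ≡ 38/37. 37⁻¹ ≡ 8 (mod 59), so λ ≡ 38·8 ≡ 9.
  x = λ² - 42 - 42 = 81 - 84 ≡ 56; y = λ·(42 - 56) - 48 ≡ 3. → (56, 3)
add Q: (56, 3) + (9, 32). λ = (32 - 3)/(9 - 56) ≡ 29/12 mod 59. 12⁻¹ ≡ 5 (mod 59) since 12·5 = 60 ≡ 1, so λ ≡ 27.
  x = λ² - 56 - 9 = 729 - 65 ≡ 15; y = λ·(56 - 15) - 3 ≡ 42. → (15, 42)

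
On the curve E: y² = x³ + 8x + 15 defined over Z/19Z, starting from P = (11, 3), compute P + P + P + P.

(3, 16)

Repeated addition: build up to 4P.
2P: tangent at (11, 3): λ = (3·11² + 8)/(2·3) ≡ 10/6. 6⁻¹ ≡ 16 (mod 19), so λ ≡ 10·16 ≡ 8.
  x = λ² - 11 - 11 = 64 - 22 ≡ 4; y = λ·(11 - 4) - 3 ≡ 15. → (4, 15)
3P: (4, 15) + (11, 3). λ = (3 - 15)/(11 - 4) ≡ 7/7 mod 19. 7⁻¹ ≡ 11 (mod 19), so λ ≡ 1.
  x = λ² - 4 - 11 = 1 - 15 ≡ 5; y = λ·(4 - 5) - 15 ≡ 3. → (5, 3)
4P: (5, 3) + (11, 3). λ = (3 - 3)/(11 - 5) ≡ 0/6 mod 19. 6⁻¹ ≡ 16 (mod 19) since 6·16 = 96 ≡ 1, so λ ≡ 0.
  x = λ² - 5 - 11 = 0 - 16 ≡ 3; y = λ·(5 - 3) - 3 ≡ 16. → (3, 16)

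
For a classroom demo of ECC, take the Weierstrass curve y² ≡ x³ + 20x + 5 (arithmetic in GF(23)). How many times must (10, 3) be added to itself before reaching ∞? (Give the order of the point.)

8

2P: tangent at (10, 3): λ = (3·10² + 20)/(2·3) ≡ 21/6. 6⁻¹ ≡ 4 (mod 23) since 6·4 = 24 ≡ 1, so λ ≡ 21·4 ≡ 15.
  x = λ² - 10 - 10 = 225 - 20 ≡ 21; y = λ·(10 - 21) - 3 ≡ 16. → (21, 16)
3P: (21, 16) + (10, 3). λ = (3 - 16)/(10 - 21) ≡ 10/12 mod 23. 12⁻¹ ≡ 2 (mod 23) since 12·2 = 24 ≡ 1, so λ ≡ 20.
  x = λ² - 21 - 10 = 400 - 31 ≡ 1; y = λ·(21 - 1) - 16 ≡ 16. → (1, 16)
4P: (1, 16) + (10, 3). λ = (3 - 16)/(10 - 1) ≡ 10/9 mod 23. 9⁻¹ ≡ 18 (mod 23) since 9·18 = 162 ≡ 1, so λ ≡ 19.
  x = λ² - 1 - 10 = 361 - 11 ≡ 5; y = λ·(1 - 5) - 16 ≡ 0. → (5, 0)
5P: (5, 0) + (10, 3). λ = (3 - 0)/(10 - 5) ≡ 3/5 mod 23. 5⁻¹ ≡ 14 (mod 23) since 5·14 = 70 ≡ 1, so λ ≡ 19.
  x = λ² - 5 - 10 = 361 - 15 ≡ 1; y = λ·(5 - 1) - 0 ≡ 7. → (1, 7)
6P: (1, 7) + (10, 3). λ = (3 - 7)/(10 - 1) ≡ 19/9 mod 23. 9⁻¹ ≡ 18 (mod 23), so λ ≡ 20.
  x = λ² - 1 - 10 = 400 - 11 ≡ 21; y = λ·(1 - 21) - 7 ≡ 7. → (21, 7)
7P: (21, 7) + (10, 3). λ = (3 - 7)/(10 - 21) ≡ 19/12 mod 23. 12⁻¹ ≡ 2 (mod 23), so λ ≡ 15.
  x = λ² - 21 - 10 = 225 - 31 ≡ 10; y = λ·(21 - 10) - 7 ≡ 20. → (10, 20)
8P: (10, 20) + (10, 3): same x and y₁ ≡ -y₂, so the sum is ∞.
8P = ∞, so the order is 8.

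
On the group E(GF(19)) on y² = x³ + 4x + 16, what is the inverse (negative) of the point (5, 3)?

-(5, 3) = (5, -3 mod 19) = (5, 16).

(5, 16)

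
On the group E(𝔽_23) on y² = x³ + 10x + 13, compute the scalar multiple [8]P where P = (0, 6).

(6, 17)

Double-and-add on 8 = (1000)₂. Start with P = (0, 6) for the leading 1-bit.
double: tangent at (0, 6): λ = (3·0² + 10)/(2·6) ≡ 10/12. 12⁻¹ ≡ 2 (mod 23) since 12·2 = 24 ≡ 1, so λ ≡ 10·2 ≡ 20.
  x = λ² - 0 - 0 = 400 - 0 ≡ 9; y = λ·(0 - 9) - 6 ≡ 21. → (9, 21)
double: tangent at (9, 21): λ = (3·9² + 10)/(2·21) ≡ 0/19. 19⁻¹ ≡ 17 (mod 23) since 19·17 = 323 ≡ 1, so λ ≡ 0·17 ≡ 0.
  x = λ² - 9 - 9 = 0 - 18 ≡ 5; y = λ·(9 - 5) - 21 ≡ 2. → (5, 2)
double: tangent at (5, 2): λ = (3·5² + 10)/(2·2) ≡ 16/4. 4⁻¹ ≡ 6 (mod 23) since 4·6 = 24 ≡ 1, so λ ≡ 16·6 ≡ 4.
  x = λ² - 5 - 5 = 16 - 10 ≡ 6; y = λ·(5 - 6) - 2 ≡ 17. → (6, 17)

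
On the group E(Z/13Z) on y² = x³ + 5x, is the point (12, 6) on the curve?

y² = 6² ≡ 10; x³ + 5x + 0 = 1788 ≡ 7 (mod 13). 10 ≠ 7.

no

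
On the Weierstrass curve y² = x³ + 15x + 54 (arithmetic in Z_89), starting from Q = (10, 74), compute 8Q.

Repeated addition: build up to 8Q.
2Q: tangent at (10, 74): λ = (3·10² + 15)/(2·74) ≡ 48/59. 59⁻¹ ≡ 86 (mod 89), so λ ≡ 48·86 ≡ 34.
  x = λ² - 10 - 10 = 1156 - 20 ≡ 68; y = λ·(10 - 68) - 74 ≡ 1. → (68, 1)
3Q: (68, 1) + (10, 74). λ = (74 - 1)/(10 - 68) ≡ 73/31 mod 89. 31⁻¹ ≡ 23 (mod 89), so λ ≡ 77.
  x = λ² - 68 - 10 = 5929 - 78 ≡ 66; y = λ·(68 - 66) - 1 ≡ 64. → (66, 64)
4Q: (66, 64) + (10, 74). λ = (74 - 64)/(10 - 66) ≡ 10/33 mod 89. 33⁻¹ ≡ 27 (mod 89), so λ ≡ 3.
  x = λ² - 66 - 10 = 9 - 76 ≡ 22; y = λ·(66 - 22) - 64 ≡ 68. → (22, 68)
5Q: (22, 68) + (10, 74). λ = (74 - 68)/(10 - 22) ≡ 6/77 mod 89. 77⁻¹ ≡ 37 (mod 89), so λ ≡ 44.
  x = λ² - 22 - 10 = 1936 - 32 ≡ 35; y = λ·(22 - 35) - 68 ≡ 72. → (35, 72)
6Q: (35, 72) + (10, 74). λ = (74 - 72)/(10 - 35) ≡ 2/64 mod 89. 64⁻¹ ≡ 32 (mod 89) since 64·32 = 2048 ≡ 1, so λ ≡ 64.
  x = λ² - 35 - 10 = 4096 - 45 ≡ 46; y = λ·(35 - 46) - 72 ≡ 25. → (46, 25)
7Q: (46, 25) + (10, 74). λ = (74 - 25)/(10 - 46) ≡ 49/53 mod 89. 53⁻¹ ≡ 42 (mod 89) since 53·42 = 2226 ≡ 1, so λ ≡ 11.
  x = λ² - 46 - 10 = 121 - 56 ≡ 65; y = λ·(46 - 65) - 25 ≡ 33. → (65, 33)
8Q: (65, 33) + (10, 74). λ = (74 - 33)/(10 - 65) ≡ 41/34 mod 89. 34⁻¹ ≡ 55 (mod 89), so λ ≡ 30.
  x = λ² - 65 - 10 = 900 - 75 ≡ 24; y = λ·(65 - 24) - 33 ≡ 40. → (24, 40)

(24, 40)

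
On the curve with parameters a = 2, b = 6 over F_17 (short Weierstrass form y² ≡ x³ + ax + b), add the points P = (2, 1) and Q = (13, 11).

(1, 3)

(2, 1) + (13, 11). λ = (11 - 1)/(13 - 2) ≡ 10/11 mod 17. 11⁻¹ ≡ 14 (mod 17), so λ ≡ 4.
  x = λ² - 2 - 13 = 16 - 15 ≡ 1; y = λ·(2 - 1) - 1 ≡ 3. → (1, 3)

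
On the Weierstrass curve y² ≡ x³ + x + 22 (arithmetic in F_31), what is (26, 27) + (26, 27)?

tangent at (26, 27): λ = (3·26² + 1)/(2·27) ≡ 14/23. 23⁻¹ ≡ 27 (mod 31) since 23·27 = 621 ≡ 1, so λ ≡ 14·27 ≡ 6.
  x = λ² - 26 - 26 = 36 - 52 ≡ 15; y = λ·(26 - 15) - 27 ≡ 8. → (15, 8)

(15, 8)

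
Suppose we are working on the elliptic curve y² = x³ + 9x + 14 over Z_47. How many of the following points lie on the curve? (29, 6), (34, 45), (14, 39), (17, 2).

3

(29, 6): 6² ≡ 36, rhs ≡ 36 → on.
(34, 45): 45² ≡ 4, rhs ≡ 3 → off.
(14, 39): 39² ≡ 17, rhs ≡ 17 → on.
(17, 2): 2² ≡ 4, rhs ≡ 4 → on.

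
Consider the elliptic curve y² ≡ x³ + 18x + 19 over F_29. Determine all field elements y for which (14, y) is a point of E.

12, 17

x³ + 18x + 19 = 3015 ≡ 28 (mod 29).
Square roots of 28 mod 29: 12 and 17 (since 12² = 144 ≡ 28).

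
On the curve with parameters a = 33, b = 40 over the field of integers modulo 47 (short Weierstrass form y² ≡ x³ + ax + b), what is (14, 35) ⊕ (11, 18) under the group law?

(28, 11)

(14, 35) + (11, 18). λ = (18 - 35)/(11 - 14) ≡ 30/44 mod 47. 44⁻¹ ≡ 31 (mod 47), so λ ≡ 37.
  x = λ² - 14 - 11 = 1369 - 25 ≡ 28; y = λ·(14 - 28) - 35 ≡ 11. → (28, 11)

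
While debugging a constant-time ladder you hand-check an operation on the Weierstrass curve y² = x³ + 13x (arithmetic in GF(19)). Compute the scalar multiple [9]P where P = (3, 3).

(3, 16)

Repeated addition: build up to 9P.
2P: tangent at (3, 3): λ = (3·3² + 13)/(2·3) ≡ 2/6. 6⁻¹ ≡ 16 (mod 19), so λ ≡ 2·16 ≡ 13.
  x = λ² - 3 - 3 = 169 - 6 ≡ 11; y = λ·(3 - 11) - 3 ≡ 7. → (11, 7)
3P: (11, 7) + (3, 3). λ = (3 - 7)/(3 - 11) ≡ 15/11 mod 19. 11⁻¹ ≡ 7 (mod 19) since 11·7 = 77 ≡ 1, so λ ≡ 10.
  x = λ² - 11 - 3 = 100 - 14 ≡ 10; y = λ·(11 - 10) - 7 ≡ 3. → (10, 3)
4P: (10, 3) + (3, 3). λ = (3 - 3)/(3 - 10) ≡ 0/12 mod 19. 12⁻¹ ≡ 8 (mod 19), so λ ≡ 0.
  x = λ² - 10 - 3 = 0 - 13 ≡ 6; y = λ·(10 - 6) - 3 ≡ 16. → (6, 16)
5P: (6, 16) + (3, 3). λ = (3 - 16)/(3 - 6) ≡ 6/16 mod 19. 16⁻¹ ≡ 6 (mod 19), so λ ≡ 17.
  x = λ² - 6 - 3 = 289 - 9 ≡ 14; y = λ·(6 - 14) - 16 ≡ 0. → (14, 0)
6P: (14, 0) + (3, 3). λ = (3 - 0)/(3 - 14) ≡ 3/8 mod 19. 8⁻¹ ≡ 12 (mod 19), so λ ≡ 17.
  x = λ² - 14 - 3 = 289 - 17 ≡ 6; y = λ·(14 - 6) - 0 ≡ 3. → (6, 3)
7P: (6, 3) + (3, 3). λ = (3 - 3)/(3 - 6) ≡ 0/16 mod 19. 16⁻¹ ≡ 6 (mod 19), so λ ≡ 0.
  x = λ² - 6 - 3 = 0 - 9 ≡ 10; y = λ·(6 - 10) - 3 ≡ 16. → (10, 16)
8P: (10, 16) + (3, 3). λ = (3 - 16)/(3 - 10) ≡ 6/12 mod 19. 12⁻¹ ≡ 8 (mod 19), so λ ≡ 10.
  x = λ² - 10 - 3 = 100 - 13 ≡ 11; y = λ·(10 - 11) - 16 ≡ 12. → (11, 12)
9P: (11, 12) + (3, 3). λ = (3 - 12)/(3 - 11) ≡ 10/11 mod 19. 11⁻¹ ≡ 7 (mod 19) since 11·7 = 77 ≡ 1, so λ ≡ 13.
  x = λ² - 11 - 3 = 169 - 14 ≡ 3; y = λ·(11 - 3) - 12 ≡ 16. → (3, 16)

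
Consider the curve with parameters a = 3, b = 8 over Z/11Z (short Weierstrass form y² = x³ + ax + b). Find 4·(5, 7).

Write Q = (5, 7).
Repeated addition: build up to 4Q.
2Q: tangent at (5, 7): λ = (3·5² + 3)/(2·7) ≡ 1/3. 3⁻¹ ≡ 4 (mod 11), so λ ≡ 1·4 ≡ 4.
  x = λ² - 5 - 5 = 16 - 10 ≡ 6; y = λ·(5 - 6) - 7 ≡ 0. → (6, 0)
3Q: (6, 0) + (5, 7). λ = (7 - 0)/(5 - 6) ≡ 7/10 mod 11. 10⁻¹ ≡ 10 (mod 11), so λ ≡ 4.
  x = λ² - 6 - 5 = 16 - 11 ≡ 5; y = λ·(6 - 5) - 0 ≡ 4. → (5, 4)
4Q: (5, 4) + (5, 7): same x and y₁ ≡ -y₂, so the sum is O.

O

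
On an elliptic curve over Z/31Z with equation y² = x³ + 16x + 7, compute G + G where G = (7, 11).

tangent at (7, 11): λ = (3·7² + 16)/(2·11) ≡ 8/22. 22⁻¹ ≡ 24 (mod 31), so λ ≡ 8·24 ≡ 6.
  x = λ² - 7 - 7 = 36 - 14 ≡ 22; y = λ·(7 - 22) - 11 ≡ 23. → (22, 23)

(22, 23)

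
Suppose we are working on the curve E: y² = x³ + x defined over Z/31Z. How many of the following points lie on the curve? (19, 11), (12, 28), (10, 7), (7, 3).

2

(19, 11): 11² ≡ 28, rhs ≡ 27 → off.
(12, 28): 28² ≡ 9, rhs ≡ 4 → off.
(10, 7): 7² ≡ 18, rhs ≡ 18 → on.
(7, 3): 3² ≡ 9, rhs ≡ 9 → on.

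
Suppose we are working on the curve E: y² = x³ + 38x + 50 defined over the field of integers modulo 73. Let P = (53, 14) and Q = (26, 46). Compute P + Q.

(53, 14) + (26, 46). λ = (46 - 14)/(26 - 53) ≡ 32/46 mod 73. 46⁻¹ ≡ 27 (mod 73), so λ ≡ 61.
  x = λ² - 53 - 26 = 3721 - 79 ≡ 65; y = λ·(53 - 65) - 14 ≡ 57. → (65, 57)

(65, 57)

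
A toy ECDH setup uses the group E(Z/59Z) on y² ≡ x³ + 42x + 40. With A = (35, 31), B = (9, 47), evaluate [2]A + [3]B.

(34, 48)

First 2A:
Repeated addition: build up to 2A.
2A: tangent at (35, 31): λ = (3·35² + 42)/(2·31) ≡ 0/3. 3⁻¹ ≡ 20 (mod 59) since 3·20 = 60 ≡ 1, so λ ≡ 0·20 ≡ 0.
  x = λ² - 35 - 35 = 0 - 70 ≡ 48; y = λ·(35 - 48) - 31 ≡ 28. → (48, 28)
2A = (48, 28).
Next 3B:
Repeated addition: build up to 3B.
2B: tangent at (9, 47): λ = (3·9² + 42)/(2·47) ≡ 49/35. 35⁻¹ ≡ 27 (mod 59) since 35·27 = 945 ≡ 1, so λ ≡ 49·27 ≡ 25.
  x = λ² - 9 - 9 = 625 - 18 ≡ 17; y = λ·(9 - 17) - 47 ≡ 48. → (17, 48)
3B: (17, 48) + (9, 47). λ = (47 - 48)/(9 - 17) ≡ 58/51 mod 59. 51⁻¹ ≡ 22 (mod 59) since 51·22 = 1122 ≡ 1, so λ ≡ 37.
  x = λ² - 17 - 9 = 1369 - 26 ≡ 45; y = λ·(17 - 45) - 48 ≡ 37. → (45, 37)
3B = (45, 37).
Finally 2A + 3B:
(48, 28) + (45, 37). λ = (37 - 28)/(45 - 48) ≡ 9/56 mod 59. 56⁻¹ ≡ 39 (mod 59), so λ ≡ 56.
  x = λ² - 48 - 45 = 3136 - 93 ≡ 34; y = λ·(48 - 34) - 28 ≡ 48. → (34, 48)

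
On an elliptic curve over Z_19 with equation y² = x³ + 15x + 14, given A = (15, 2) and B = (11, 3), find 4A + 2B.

First 4A:
Double-and-add on 4 = (100)₂. Start with A = (15, 2) for the leading 1-bit.
double: tangent at (15, 2): λ = (3·15² + 15)/(2·2) ≡ 6/4. 4⁻¹ ≡ 5 (mod 19) since 4·5 = 20 ≡ 1, so λ ≡ 6·5 ≡ 11.
  x = λ² - 15 - 15 = 121 - 30 ≡ 15; y = λ·(15 - 15) - 2 ≡ 17. → (15, 17)
double: tangent at (15, 17): λ = (3·15² + 15)/(2·17) ≡ 6/15. 15⁻¹ ≡ 14 (mod 19) since 15·14 = 210 ≡ 1, so λ ≡ 6·14 ≡ 8.
  x = λ² - 15 - 15 = 64 - 30 ≡ 15; y = λ·(15 - 15) - 17 ≡ 2. → (15, 2)
4A = (15, 2).
Next 2B:
Repeated addition: build up to 2B.
2B: tangent at (11, 3): λ = (3·11² + 15)/(2·3) ≡ 17/6. 6⁻¹ ≡ 16 (mod 19) since 6·16 = 96 ≡ 1, so λ ≡ 17·16 ≡ 6.
  x = λ² - 11 - 11 = 36 - 22 ≡ 14; y = λ·(11 - 14) - 3 ≡ 17. → (14, 17)
2B = (14, 17).
Finally 4A + 2B:
(15, 2) + (14, 17). λ = (17 - 2)/(14 - 15) ≡ 15/18 mod 19. 18⁻¹ ≡ 18 (mod 19), so λ ≡ 4.
  x = λ² - 15 - 14 = 16 - 29 ≡ 6; y = λ·(15 - 6) - 2 ≡ 15. → (6, 15)

(6, 15)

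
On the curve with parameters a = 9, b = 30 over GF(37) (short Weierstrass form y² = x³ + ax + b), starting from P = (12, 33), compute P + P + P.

Repeated addition: build up to 3P.
2P: tangent at (12, 33): λ = (3·12² + 9)/(2·33) ≡ 34/29. 29⁻¹ ≡ 23 (mod 37), so λ ≡ 34·23 ≡ 5.
  x = λ² - 12 - 12 = 25 - 24 ≡ 1; y = λ·(12 - 1) - 33 ≡ 22. → (1, 22)
3P: (1, 22) + (12, 33). λ = (33 - 22)/(12 - 1) ≡ 11/11 mod 37. 11⁻¹ ≡ 27 (mod 37) since 11·27 = 297 ≡ 1, so λ ≡ 1.
  x = λ² - 1 - 12 = 1 - 13 ≡ 25; y = λ·(1 - 25) - 22 ≡ 28. → (25, 28)

(25, 28)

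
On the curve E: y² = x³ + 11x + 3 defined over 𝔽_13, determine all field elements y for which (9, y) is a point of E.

5, 8

x³ + 11x + 3 = 831 ≡ 12 (mod 13).
Square roots of 12 mod 13: 5 and 8 (since 5² = 25 ≡ 12).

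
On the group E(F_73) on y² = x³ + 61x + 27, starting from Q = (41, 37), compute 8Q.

(42, 63)

Double-and-add on 8 = (1000)₂. Start with Q = (41, 37) for the leading 1-bit.
double: tangent at (41, 37): λ = (3·41² + 61)/(2·37) ≡ 67/1. 1⁻¹ ≡ 1 (mod 73) since 1·1 = 1 ≡ 1, so λ ≡ 67·1 ≡ 67.
  x = λ² - 41 - 41 = 4489 - 82 ≡ 27; y = λ·(41 - 27) - 37 ≡ 25. → (27, 25)
double: tangent at (27, 25): λ = (3·27² + 61)/(2·25) ≡ 58/50. 50⁻¹ ≡ 19 (mod 73), so λ ≡ 58·19 ≡ 7.
  x = λ² - 27 - 27 = 49 - 54 ≡ 68; y = λ·(27 - 68) - 25 ≡ 53. → (68, 53)
double: tangent at (68, 53): λ = (3·68² + 61)/(2·53) ≡ 63/33. 33⁻¹ ≡ 31 (mod 73), so λ ≡ 63·31 ≡ 55.
  x = λ² - 68 - 68 = 3025 - 136 ≡ 42; y = λ·(68 - 42) - 53 ≡ 63. → (42, 63)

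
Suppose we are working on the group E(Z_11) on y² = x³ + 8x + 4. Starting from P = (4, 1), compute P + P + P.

(6, 2)

Repeated addition: build up to 3P.
2P: tangent at (4, 1): λ = (3·4² + 8)/(2·1) ≡ 1/2. 2⁻¹ ≡ 6 (mod 11), so λ ≡ 1·6 ≡ 6.
  x = λ² - 4 - 4 = 36 - 8 ≡ 6; y = λ·(4 - 6) - 1 ≡ 9. → (6, 9)
3P: (6, 9) + (4, 1). λ = (1 - 9)/(4 - 6) ≡ 3/9 mod 11. 9⁻¹ ≡ 5 (mod 11), so λ ≡ 4.
  x = λ² - 6 - 4 = 16 - 10 ≡ 6; y = λ·(6 - 6) - 9 ≡ 2. → (6, 2)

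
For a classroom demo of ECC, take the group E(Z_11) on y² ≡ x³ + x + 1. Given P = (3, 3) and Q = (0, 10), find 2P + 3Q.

First 2P:
Repeated addition: build up to 2P.
2P: tangent at (3, 3): λ = (3·3² + 1)/(2·3) ≡ 6/6. 6⁻¹ ≡ 2 (mod 11), so λ ≡ 6·2 ≡ 1.
  x = λ² - 3 - 3 = 1 - 6 ≡ 6; y = λ·(3 - 6) - 3 ≡ 5. → (6, 5)
2P = (6, 5).
Next 3Q:
Repeated addition: build up to 3Q.
2Q: tangent at (0, 10): λ = (3·0² + 1)/(2·10) ≡ 1/9. 9⁻¹ ≡ 5 (mod 11), so λ ≡ 1·5 ≡ 5.
  x = λ² - 0 - 0 = 25 - 0 ≡ 3; y = λ·(0 - 3) - 10 ≡ 8. → (3, 8)
3Q: (3, 8) + (0, 10). λ = (10 - 8)/(0 - 3) ≡ 2/8 mod 11. 8⁻¹ ≡ 7 (mod 11), so λ ≡ 3.
  x = λ² - 3 - 0 = 9 - 3 ≡ 6; y = λ·(3 - 6) - 8 ≡ 5. → (6, 5)
3Q = (6, 5).
Finally 2P + 3Q:
tangent at (6, 5): λ = (3·6² + 1)/(2·5) ≡ 10/10. 10⁻¹ ≡ 10 (mod 11), so λ ≡ 10·10 ≡ 1.
  x = λ² - 6 - 6 = 1 - 12 ≡ 0; y = λ·(6 - 0) - 5 ≡ 1. → (0, 1)

(0, 1)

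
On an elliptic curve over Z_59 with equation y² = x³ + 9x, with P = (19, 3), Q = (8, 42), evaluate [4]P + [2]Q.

First 4P:
Repeated addition: build up to 4P.
2P: tangent at (19, 3): λ = (3·19² + 9)/(2·3) ≡ 30/6. 6⁻¹ ≡ 10 (mod 59), so λ ≡ 30·10 ≡ 5.
  x = λ² - 19 - 19 = 25 - 38 ≡ 46; y = λ·(19 - 46) - 3 ≡ 39. → (46, 39)
3P: (46, 39) + (19, 3). λ = (3 - 39)/(19 - 46) ≡ 23/32 mod 59. 32⁻¹ ≡ 24 (mod 59), so λ ≡ 21.
  x = λ² - 46 - 19 = 441 - 65 ≡ 22; y = λ·(46 - 22) - 39 ≡ 52. → (22, 52)
4P: (22, 52) + (19, 3). λ = (3 - 52)/(19 - 22) ≡ 10/56 mod 59. 56⁻¹ ≡ 39 (mod 59), so λ ≡ 36.
  x = λ² - 22 - 19 = 1296 - 41 ≡ 16; y = λ·(22 - 16) - 52 ≡ 46. → (16, 46)
4P = (16, 46).
Next 2Q:
Repeated addition: build up to 2Q.
2Q: tangent at (8, 42): λ = (3·8² + 9)/(2·42) ≡ 24/25. 25⁻¹ ≡ 26 (mod 59) since 25·26 = 650 ≡ 1, so λ ≡ 24·26 ≡ 34.
  x = λ² - 8 - 8 = 1156 - 16 ≡ 19; y = λ·(8 - 19) - 42 ≡ 56. → (19, 56)
2Q = (19, 56).
Finally 4P + 2Q:
(16, 46) + (19, 56). λ = (56 - 46)/(19 - 16) ≡ 10/3 mod 59. 3⁻¹ ≡ 20 (mod 59), so λ ≡ 23.
  x = λ² - 16 - 19 = 529 - 35 ≡ 22; y = λ·(16 - 22) - 46 ≡ 52. → (22, 52)

(22, 52)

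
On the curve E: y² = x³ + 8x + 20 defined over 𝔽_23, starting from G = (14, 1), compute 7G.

(19, 19)

Repeated addition: build up to 7G.
2G: tangent at (14, 1): λ = (3·14² + 8)/(2·1) ≡ 21/2. 2⁻¹ ≡ 12 (mod 23), so λ ≡ 21·12 ≡ 22.
  x = λ² - 14 - 14 = 484 - 28 ≡ 19; y = λ·(14 - 19) - 1 ≡ 4. → (19, 4)
3G: (19, 4) + (14, 1). λ = (1 - 4)/(14 - 19) ≡ 20/18 mod 23. 18⁻¹ ≡ 9 (mod 23), so λ ≡ 19.
  x = λ² - 19 - 14 = 361 - 33 ≡ 6; y = λ·(19 - 6) - 4 ≡ 13. → (6, 13)
4G: (6, 13) + (14, 1). λ = (1 - 13)/(14 - 6) ≡ 11/8 mod 23. 8⁻¹ ≡ 3 (mod 23), so λ ≡ 10.
  x = λ² - 6 - 14 = 100 - 20 ≡ 11; y = λ·(6 - 11) - 13 ≡ 6. → (11, 6)
5G: (11, 6) + (14, 1). λ = (1 - 6)/(14 - 11) ≡ 18/3 mod 23. 3⁻¹ ≡ 8 (mod 23), so λ ≡ 6.
  x = λ² - 11 - 14 = 36 - 25 ≡ 11; y = λ·(11 - 11) - 6 ≡ 17. → (11, 17)
6G: (11, 17) + (14, 1). λ = (1 - 17)/(14 - 11) ≡ 7/3 mod 23. 3⁻¹ ≡ 8 (mod 23) since 3·8 = 24 ≡ 1, so λ ≡ 10.
  x = λ² - 11 - 14 = 100 - 25 ≡ 6; y = λ·(11 - 6) - 17 ≡ 10. → (6, 10)
7G: (6, 10) + (14, 1). λ = (1 - 10)/(14 - 6) ≡ 14/8 mod 23. 8⁻¹ ≡ 3 (mod 23), so λ ≡ 19.
  x = λ² - 6 - 14 = 361 - 20 ≡ 19; y = λ·(6 - 19) - 10 ≡ 19. → (19, 19)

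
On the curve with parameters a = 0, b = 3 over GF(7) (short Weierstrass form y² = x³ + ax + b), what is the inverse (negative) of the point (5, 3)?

(5, 4)

-(5, 3) = (5, -3 mod 7) = (5, 4).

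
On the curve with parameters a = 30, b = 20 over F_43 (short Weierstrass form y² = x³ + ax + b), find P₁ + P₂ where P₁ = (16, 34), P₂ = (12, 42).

(16, 34) + (12, 42). λ = (42 - 34)/(12 - 16) ≡ 8/39 mod 43. 39⁻¹ ≡ 32 (mod 43), so λ ≡ 41.
  x = λ² - 16 - 12 = 1681 - 28 ≡ 19; y = λ·(16 - 19) - 34 ≡ 15. → (19, 15)

(19, 15)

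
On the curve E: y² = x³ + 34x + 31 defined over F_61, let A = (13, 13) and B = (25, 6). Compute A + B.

(13, 13) + (25, 6). λ = (6 - 13)/(25 - 13) ≡ 54/12 mod 61. 12⁻¹ ≡ 56 (mod 61), so λ ≡ 35.
  x = λ² - 13 - 25 = 1225 - 38 ≡ 28; y = λ·(13 - 28) - 13 ≡ 11. → (28, 11)

(28, 11)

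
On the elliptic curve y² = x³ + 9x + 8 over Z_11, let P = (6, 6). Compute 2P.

tangent at (6, 6): λ = (3·6² + 9)/(2·6) ≡ 7/1. 1⁻¹ ≡ 1 (mod 11) since 1·1 = 1 ≡ 1, so λ ≡ 7·1 ≡ 7.
  x = λ² - 6 - 6 = 49 - 12 ≡ 4; y = λ·(6 - 4) - 6 ≡ 8. → (4, 8)

(4, 8)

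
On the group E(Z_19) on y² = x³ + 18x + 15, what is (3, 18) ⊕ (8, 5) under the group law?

(3, 18) + (8, 5). λ = (5 - 18)/(8 - 3) ≡ 6/5 mod 19. 5⁻¹ ≡ 4 (mod 19), so λ ≡ 5.
  x = λ² - 3 - 8 = 25 - 11 ≡ 14; y = λ·(3 - 14) - 18 ≡ 3. → (14, 3)

(14, 3)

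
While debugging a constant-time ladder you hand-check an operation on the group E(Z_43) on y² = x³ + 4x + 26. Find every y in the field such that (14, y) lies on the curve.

x³ + 4x + 26 = 2826 ≡ 31 (mod 43).
Square roots of 31 mod 43: 17 and 26 (since 17² = 289 ≡ 31).

17, 26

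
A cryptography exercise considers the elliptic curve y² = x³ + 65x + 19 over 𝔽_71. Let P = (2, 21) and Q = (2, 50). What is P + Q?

O

The two points share x = 2 and their y-coordinates satisfy 21 + 50 ≡ 0 (mod 71), so they are inverses. Their sum is O.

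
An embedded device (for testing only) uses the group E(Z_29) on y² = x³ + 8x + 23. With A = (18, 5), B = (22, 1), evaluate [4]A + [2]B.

First 4A:
Repeated addition: build up to 4A.
2A: tangent at (18, 5): λ = (3·18² + 8)/(2·5) ≡ 23/10. 10⁻¹ ≡ 3 (mod 29), so λ ≡ 23·3 ≡ 11.
  x = λ² - 18 - 18 = 121 - 36 ≡ 27; y = λ·(18 - 27) - 5 ≡ 12. → (27, 12)
3A: (27, 12) + (18, 5). λ = (5 - 12)/(18 - 27) ≡ 22/20 mod 29. 20⁻¹ ≡ 16 (mod 29), so λ ≡ 4.
  x = λ² - 27 - 18 = 16 - 45 ≡ 0; y = λ·(27 - 0) - 12 ≡ 9. → (0, 9)
4A: (0, 9) + (18, 5). λ = (5 - 9)/(18 - 0) ≡ 25/18 mod 29. 18⁻¹ ≡ 21 (mod 29), so λ ≡ 3.
  x = λ² - 0 - 18 = 9 - 18 ≡ 20; y = λ·(0 - 20) - 9 ≡ 18. → (20, 18)
4A = (20, 18).
Next 2B:
Repeated addition: build up to 2B.
2B: tangent at (22, 1): λ = (3·22² + 8)/(2·1) ≡ 10/2. 2⁻¹ ≡ 15 (mod 29), so λ ≡ 10·15 ≡ 5.
  x = λ² - 22 - 22 = 25 - 44 ≡ 10; y = λ·(22 - 10) - 1 ≡ 1. → (10, 1)
2B = (10, 1).
Finally 4A + 2B:
(20, 18) + (10, 1). λ = (1 - 18)/(10 - 20) ≡ 12/19 mod 29. 19⁻¹ ≡ 26 (mod 29), so λ ≡ 22.
  x = λ² - 20 - 10 = 484 - 30 ≡ 19; y = λ·(20 - 19) - 18 ≡ 4. → (19, 4)

(19, 4)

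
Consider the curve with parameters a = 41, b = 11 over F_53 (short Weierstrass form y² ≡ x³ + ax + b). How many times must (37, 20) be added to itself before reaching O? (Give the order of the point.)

12

2P: tangent at (37, 20): λ = (3·37² + 41)/(2·20) ≡ 14/40. 40⁻¹ ≡ 4 (mod 53) since 40·4 = 160 ≡ 1, so λ ≡ 14·4 ≡ 3.
  x = λ² - 37 - 37 = 9 - 74 ≡ 41; y = λ·(37 - 41) - 20 ≡ 21. → (41, 21)
3P: (41, 21) + (37, 20). λ = (20 - 21)/(37 - 41) ≡ 52/49 mod 53. 49⁻¹ ≡ 13 (mod 53), so λ ≡ 40.
  x = λ² - 41 - 37 = 1600 - 78 ≡ 38; y = λ·(41 - 38) - 21 ≡ 46. → (38, 46)
4P: (38, 46) + (37, 20). λ = (20 - 46)/(37 - 38) ≡ 27/52 mod 53. 52⁻¹ ≡ 52 (mod 53) since 52·52 = 2704 ≡ 1, so λ ≡ 26.
  x = λ² - 38 - 37 = 676 - 75 ≡ 18; y = λ·(38 - 18) - 46 ≡ 50. → (18, 50)
5P: (18, 50) + (37, 20). λ = (20 - 50)/(37 - 18) ≡ 23/19 mod 53. 19⁻¹ ≡ 14 (mod 53), so λ ≡ 4.
  x = λ² - 18 - 37 = 16 - 55 ≡ 14; y = λ·(18 - 14) - 50 ≡ 19. → (14, 19)
6P: (14, 19) + (37, 20). λ = (20 - 19)/(37 - 14) ≡ 1/23 mod 53. 23⁻¹ ≡ 30 (mod 53) since 23·30 = 690 ≡ 1, so λ ≡ 30.
  x = λ² - 14 - 37 = 900 - 51 ≡ 1; y = λ·(14 - 1) - 19 ≡ 0. → (1, 0)
7P: (1, 0) + (37, 20). λ = (20 - 0)/(37 - 1) ≡ 20/36 mod 53. 36⁻¹ ≡ 28 (mod 53), so λ ≡ 30.
  x = λ² - 1 - 37 = 900 - 38 ≡ 14; y = λ·(1 - 14) - 0 ≡ 34. → (14, 34)
8P: (14, 34) + (37, 20). λ = (20 - 34)/(37 - 14) ≡ 39/23 mod 53. 23⁻¹ ≡ 30 (mod 53), so λ ≡ 4.
  x = λ² - 14 - 37 = 16 - 51 ≡ 18; y = λ·(14 - 18) - 34 ≡ 3. → (18, 3)
9P: (18, 3) + (37, 20). λ = (20 - 3)/(37 - 18) ≡ 17/19 mod 53. 19⁻¹ ≡ 14 (mod 53), so λ ≡ 26.
  x = λ² - 18 - 37 = 676 - 55 ≡ 38; y = λ·(18 - 38) - 3 ≡ 7. → (38, 7)
10P: (38, 7) + (37, 20). λ = (20 - 7)/(37 - 38) ≡ 13/52 mod 53. 52⁻¹ ≡ 52 (mod 53) since 52·52 = 2704 ≡ 1, so λ ≡ 40.
  x = λ² - 38 - 37 = 1600 - 75 ≡ 41; y = λ·(38 - 41) - 7 ≡ 32. → (41, 32)
11P: (41, 32) + (37, 20). λ = (20 - 32)/(37 - 41) ≡ 41/49 mod 53. 49⁻¹ ≡ 13 (mod 53), so λ ≡ 3.
  x = λ² - 41 - 37 = 9 - 78 ≡ 37; y = λ·(41 - 37) - 32 ≡ 33. → (37, 33)
12P: (37, 33) + (37, 20): same x and y₁ ≡ -y₂, so the sum is O.
12P = O, so the order is 12.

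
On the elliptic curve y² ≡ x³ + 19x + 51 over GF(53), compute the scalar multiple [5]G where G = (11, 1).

(35, 5)

Double-and-add on 5 = (101)₂. Start with G = (11, 1) for the leading 1-bit.
double: tangent at (11, 1): λ = (3·11² + 19)/(2·1) ≡ 11/2. 2⁻¹ ≡ 27 (mod 53) since 2·27 = 54 ≡ 1, so λ ≡ 11·27 ≡ 32.
  x = λ² - 11 - 11 = 1024 - 22 ≡ 48; y = λ·(11 - 48) - 1 ≡ 34. → (48, 34)
double: tangent at (48, 34): λ = (3·48² + 19)/(2·34) ≡ 41/15. 15⁻¹ ≡ 46 (mod 53), so λ ≡ 41·46 ≡ 31.
  x = λ² - 48 - 48 = 961 - 96 ≡ 17; y = λ·(48 - 17) - 34 ≡ 26. → (17, 26)
add G: (17, 26) + (11, 1). λ = (1 - 26)/(11 - 17) ≡ 28/47 mod 53. 47⁻¹ ≡ 44 (mod 53), so λ ≡ 13.
  x = λ² - 17 - 11 = 169 - 28 ≡ 35; y = λ·(17 - 35) - 26 ≡ 5. → (35, 5)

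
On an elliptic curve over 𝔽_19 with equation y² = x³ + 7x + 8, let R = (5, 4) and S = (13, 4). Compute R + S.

(1, 15)

(5, 4) + (13, 4). λ = (4 - 4)/(13 - 5) ≡ 0/8 mod 19. 8⁻¹ ≡ 12 (mod 19) since 8·12 = 96 ≡ 1, so λ ≡ 0.
  x = λ² - 5 - 13 = 0 - 18 ≡ 1; y = λ·(5 - 1) - 4 ≡ 15. → (1, 15)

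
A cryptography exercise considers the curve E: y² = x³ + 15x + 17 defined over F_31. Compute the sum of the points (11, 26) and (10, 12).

(20, 3)

(11, 26) + (10, 12). λ = (12 - 26)/(10 - 11) ≡ 17/30 mod 31. 30⁻¹ ≡ 30 (mod 31), so λ ≡ 14.
  x = λ² - 11 - 10 = 196 - 21 ≡ 20; y = λ·(11 - 20) - 26 ≡ 3. → (20, 3)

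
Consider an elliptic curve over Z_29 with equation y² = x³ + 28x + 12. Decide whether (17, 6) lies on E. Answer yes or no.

y² = 6² ≡ 7; x³ + 28x + 12 = 5401 ≡ 7 (mod 29). 7 = 7.

yes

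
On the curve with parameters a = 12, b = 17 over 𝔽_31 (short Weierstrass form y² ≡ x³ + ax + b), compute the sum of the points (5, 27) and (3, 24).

(5, 27) + (3, 24). λ = (24 - 27)/(3 - 5) ≡ 28/29 mod 31. 29⁻¹ ≡ 15 (mod 31), so λ ≡ 17.
  x = λ² - 5 - 3 = 289 - 8 ≡ 2; y = λ·(5 - 2) - 27 ≡ 24. → (2, 24)

(2, 24)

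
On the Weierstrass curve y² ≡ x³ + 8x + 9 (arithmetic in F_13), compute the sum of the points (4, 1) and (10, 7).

(0, 3)

(4, 1) + (10, 7). λ = (7 - 1)/(10 - 4) ≡ 6/6 mod 13. 6⁻¹ ≡ 11 (mod 13), so λ ≡ 1.
  x = λ² - 4 - 10 = 1 - 14 ≡ 0; y = λ·(4 - 0) - 1 ≡ 3. → (0, 3)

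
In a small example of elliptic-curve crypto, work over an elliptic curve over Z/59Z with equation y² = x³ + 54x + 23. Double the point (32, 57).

tangent at (32, 57): λ = (3·32² + 54)/(2·57) ≡ 58/55. 55⁻¹ ≡ 44 (mod 59), so λ ≡ 58·44 ≡ 15.
  x = λ² - 32 - 32 = 225 - 64 ≡ 43; y = λ·(32 - 43) - 57 ≡ 14. → (43, 14)

(43, 14)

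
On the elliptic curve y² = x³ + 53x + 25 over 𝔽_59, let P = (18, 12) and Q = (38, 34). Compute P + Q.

(18, 12) + (38, 34). λ = (34 - 12)/(38 - 18) ≡ 22/20 mod 59. 20⁻¹ ≡ 3 (mod 59) since 20·3 = 60 ≡ 1, so λ ≡ 7.
  x = λ² - 18 - 38 = 49 - 56 ≡ 52; y = λ·(18 - 52) - 12 ≡ 45. → (52, 45)

(52, 45)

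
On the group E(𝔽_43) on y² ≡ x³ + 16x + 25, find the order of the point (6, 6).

2P: tangent at (6, 6): λ = (3·6² + 16)/(2·6) ≡ 38/12. 12⁻¹ ≡ 18 (mod 43) since 12·18 = 216 ≡ 1, so λ ≡ 38·18 ≡ 39.
  x = λ² - 6 - 6 = 1521 - 12 ≡ 4; y = λ·(6 - 4) - 6 ≡ 29. → (4, 29)
3P: (4, 29) + (6, 6). λ = (6 - 29)/(6 - 4) ≡ 20/2 mod 43. 2⁻¹ ≡ 22 (mod 43) since 2·22 = 44 ≡ 1, so λ ≡ 10.
  x = λ² - 4 - 6 = 100 - 10 ≡ 4; y = λ·(4 - 4) - 29 ≡ 14. → (4, 14)
4P: (4, 14) + (6, 6). λ = (6 - 14)/(6 - 4) ≡ 35/2 mod 43. 2⁻¹ ≡ 22 (mod 43) since 2·22 = 44 ≡ 1, so λ ≡ 39.
  x = λ² - 4 - 6 = 1521 - 10 ≡ 6; y = λ·(4 - 6) - 14 ≡ 37. → (6, 37)
5P: (6, 37) + (6, 6): same x and y₁ ≡ -y₂, so the sum is ∞.
5P = ∞, so the order is 5.

5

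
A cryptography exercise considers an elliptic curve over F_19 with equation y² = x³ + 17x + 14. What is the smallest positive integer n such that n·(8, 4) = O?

12

2P: tangent at (8, 4): λ = (3·8² + 17)/(2·4) ≡ 0/8. 8⁻¹ ≡ 12 (mod 19), so λ ≡ 0·12 ≡ 0.
  x = λ² - 8 - 8 = 0 - 16 ≡ 3; y = λ·(8 - 3) - 4 ≡ 15. → (3, 15)
3P: (3, 15) + (8, 4). λ = (4 - 15)/(8 - 3) ≡ 8/5 mod 19. 5⁻¹ ≡ 4 (mod 19), so λ ≡ 13.
  x = λ² - 3 - 8 = 169 - 11 ≡ 6; y = λ·(3 - 6) - 15 ≡ 3. → (6, 3)
4P: (6, 3) + (8, 4). λ = (4 - 3)/(8 - 6) ≡ 1/2 mod 19. 2⁻¹ ≡ 10 (mod 19), so λ ≡ 10.
  x = λ² - 6 - 8 = 100 - 14 ≡ 10; y = λ·(6 - 10) - 3 ≡ 14. → (10, 14)
5P: (10, 14) + (8, 4). λ = (4 - 14)/(8 - 10) ≡ 9/17 mod 19. 17⁻¹ ≡ 9 (mod 19), so λ ≡ 5.
  x = λ² - 10 - 8 = 25 - 18 ≡ 7; y = λ·(10 - 7) - 14 ≡ 1. → (7, 1)
6P: (7, 1) + (8, 4). λ = (4 - 1)/(8 - 7) ≡ 3/1 mod 19. 1⁻¹ ≡ 1 (mod 19), so λ ≡ 3.
  x = λ² - 7 - 8 = 9 - 15 ≡ 13; y = λ·(7 - 13) - 1 ≡ 0. → (13, 0)
7P: (13, 0) + (8, 4). λ = (4 - 0)/(8 - 13) ≡ 4/14 mod 19. 14⁻¹ ≡ 15 (mod 19), so λ ≡ 3.
  x = λ² - 13 - 8 = 9 - 21 ≡ 7; y = λ·(13 - 7) - 0 ≡ 18. → (7, 18)
8P: (7, 18) + (8, 4). λ = (4 - 18)/(8 - 7) ≡ 5/1 mod 19. 1⁻¹ ≡ 1 (mod 19), so λ ≡ 5.
  x = λ² - 7 - 8 = 25 - 15 ≡ 10; y = λ·(7 - 10) - 18 ≡ 5. → (10, 5)
9P: (10, 5) + (8, 4). λ = (4 - 5)/(8 - 10) ≡ 18/17 mod 19. 17⁻¹ ≡ 9 (mod 19), so λ ≡ 10.
  x = λ² - 10 - 8 = 100 - 18 ≡ 6; y = λ·(10 - 6) - 5 ≡ 16. → (6, 16)
10P: (6, 16) + (8, 4). λ = (4 - 16)/(8 - 6) ≡ 7/2 mod 19. 2⁻¹ ≡ 10 (mod 19), so λ ≡ 13.
  x = λ² - 6 - 8 = 169 - 14 ≡ 3; y = λ·(6 - 3) - 16 ≡ 4. → (3, 4)
11P: (3, 4) + (8, 4). λ = (4 - 4)/(8 - 3) ≡ 0/5 mod 19. 5⁻¹ ≡ 4 (mod 19), so λ ≡ 0.
  x = λ² - 3 - 8 = 0 - 11 ≡ 8; y = λ·(3 - 8) - 4 ≡ 15. → (8, 15)
12P: (8, 15) + (8, 4): same x and y₁ ≡ -y₂, so the sum is O.
12P = O, so the order is 12.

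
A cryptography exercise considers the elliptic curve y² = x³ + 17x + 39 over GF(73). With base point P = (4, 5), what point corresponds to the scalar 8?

Double-and-add on 8 = (1000)₂. Start with P = (4, 5) for the leading 1-bit.
double: tangent at (4, 5): λ = (3·4² + 17)/(2·5) ≡ 65/10. 10⁻¹ ≡ 22 (mod 73) since 10·22 = 220 ≡ 1, so λ ≡ 65·22 ≡ 43.
  x = λ² - 4 - 4 = 1849 - 8 ≡ 16; y = λ·(4 - 16) - 5 ≡ 63. → (16, 63)
double: tangent at (16, 63): λ = (3·16² + 17)/(2·63) ≡ 55/53. 53⁻¹ ≡ 62 (mod 73), so λ ≡ 55·62 ≡ 52.
  x = λ² - 16 - 16 = 2704 - 32 ≡ 44; y = λ·(16 - 44) - 63 ≡ 14. → (44, 14)
double: tangent at (44, 14): λ = (3·44² + 17)/(2·14) ≡ 58/28. 28⁻¹ ≡ 60 (mod 73), so λ ≡ 58·60 ≡ 49.
  x = λ² - 44 - 44 = 2401 - 88 ≡ 50; y = λ·(44 - 50) - 14 ≡ 57. → (50, 57)

(50, 57)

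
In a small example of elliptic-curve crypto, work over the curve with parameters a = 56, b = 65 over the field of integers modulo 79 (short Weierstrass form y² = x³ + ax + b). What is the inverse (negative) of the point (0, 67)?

(0, 12)

-(0, 67) = (0, -67 mod 79) = (0, 12).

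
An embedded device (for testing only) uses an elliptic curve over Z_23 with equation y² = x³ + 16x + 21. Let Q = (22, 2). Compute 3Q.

(21, 21)

Repeated addition: build up to 3Q.
2Q: tangent at (22, 2): λ = (3·22² + 16)/(2·2) ≡ 19/4. 4⁻¹ ≡ 6 (mod 23), so λ ≡ 19·6 ≡ 22.
  x = λ² - 22 - 22 = 484 - 44 ≡ 3; y = λ·(22 - 3) - 2 ≡ 2. → (3, 2)
3Q: (3, 2) + (22, 2). λ = (2 - 2)/(22 - 3) ≡ 0/19 mod 23. 19⁻¹ ≡ 17 (mod 23) since 19·17 = 323 ≡ 1, so λ ≡ 0.
  x = λ² - 3 - 22 = 0 - 25 ≡ 21; y = λ·(3 - 21) - 2 ≡ 21. → (21, 21)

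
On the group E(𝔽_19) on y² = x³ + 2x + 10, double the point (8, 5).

tangent at (8, 5): λ = (3·8² + 2)/(2·5) ≡ 4/10. 10⁻¹ ≡ 2 (mod 19), so λ ≡ 4·2 ≡ 8.
  x = λ² - 8 - 8 = 64 - 16 ≡ 10; y = λ·(8 - 10) - 5 ≡ 17. → (10, 17)

(10, 17)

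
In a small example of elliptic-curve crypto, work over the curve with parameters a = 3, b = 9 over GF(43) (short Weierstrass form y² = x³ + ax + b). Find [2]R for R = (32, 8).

(38, 16)

tangent at (32, 8): λ = (3·32² + 3)/(2·8) ≡ 22/16. 16⁻¹ ≡ 35 (mod 43) since 16·35 = 560 ≡ 1, so λ ≡ 22·35 ≡ 39.
  x = λ² - 32 - 32 = 1521 - 64 ≡ 38; y = λ·(32 - 38) - 8 ≡ 16. → (38, 16)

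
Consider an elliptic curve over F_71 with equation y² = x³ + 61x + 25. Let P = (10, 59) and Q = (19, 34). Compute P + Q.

(10, 59) + (19, 34). λ = (34 - 59)/(19 - 10) ≡ 46/9 mod 71. 9⁻¹ ≡ 8 (mod 71) since 9·8 = 72 ≡ 1, so λ ≡ 13.
  x = λ² - 10 - 19 = 169 - 29 ≡ 69; y = λ·(10 - 69) - 59 ≡ 26. → (69, 26)

(69, 26)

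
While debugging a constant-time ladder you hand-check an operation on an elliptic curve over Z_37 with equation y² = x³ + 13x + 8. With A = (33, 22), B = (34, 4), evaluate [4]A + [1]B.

(32, 15)

First 4A:
Double-and-add on 4 = (100)₂. Start with A = (33, 22) for the leading 1-bit.
double: tangent at (33, 22): λ = (3·33² + 13)/(2·22) ≡ 24/7. 7⁻¹ ≡ 16 (mod 37) since 7·16 = 112 ≡ 1, so λ ≡ 24·16 ≡ 14.
  x = λ² - 33 - 33 = 196 - 66 ≡ 19; y = λ·(33 - 19) - 22 ≡ 26. → (19, 26)
double: tangent at (19, 26): λ = (3·19² + 13)/(2·26) ≡ 23/15. 15⁻¹ ≡ 5 (mod 37) since 15·5 = 75 ≡ 1, so λ ≡ 23·5 ≡ 4.
  x = λ² - 19 - 19 = 16 - 38 ≡ 15; y = λ·(19 - 15) - 26 ≡ 27. → (15, 27)
4A = (15, 27).
Finally 4A + B:
(15, 27) + (34, 4). λ = (4 - 27)/(34 - 15) ≡ 14/19 mod 37. 19⁻¹ ≡ 2 (mod 37) since 19·2 = 38 ≡ 1, so λ ≡ 28.
  x = λ² - 15 - 34 = 784 - 49 ≡ 32; y = λ·(15 - 32) - 27 ≡ 15. → (32, 15)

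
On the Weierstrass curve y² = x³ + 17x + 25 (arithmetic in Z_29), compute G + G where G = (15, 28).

(3, 25)

tangent at (15, 28): λ = (3·15² + 17)/(2·28) ≡ 25/27. 27⁻¹ ≡ 14 (mod 29) since 27·14 = 378 ≡ 1, so λ ≡ 25·14 ≡ 2.
  x = λ² - 15 - 15 = 4 - 30 ≡ 3; y = λ·(15 - 3) - 28 ≡ 25. → (3, 25)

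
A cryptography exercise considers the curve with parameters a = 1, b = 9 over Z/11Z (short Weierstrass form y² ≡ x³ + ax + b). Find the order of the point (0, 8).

2P: tangent at (0, 8): λ = (3·0² + 1)/(2·8) ≡ 1/5. 5⁻¹ ≡ 9 (mod 11) since 5·9 = 45 ≡ 1, so λ ≡ 1·9 ≡ 9.
  x = λ² - 0 - 0 = 81 - 0 ≡ 4; y = λ·(0 - 4) - 8 ≡ 0. → (4, 0)
3P: (4, 0) + (0, 8). λ = (8 - 0)/(0 - 4) ≡ 8/7 mod 11. 7⁻¹ ≡ 8 (mod 11), so λ ≡ 9.
  x = λ² - 4 - 0 = 81 - 4 ≡ 0; y = λ·(4 - 0) - 0 ≡ 3. → (0, 3)
4P: (0, 3) + (0, 8): same x and y₁ ≡ -y₂, so the sum is O.
4P = O, so the order is 4.

4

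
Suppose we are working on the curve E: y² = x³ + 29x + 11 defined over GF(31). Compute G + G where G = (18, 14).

(4, 6)

tangent at (18, 14): λ = (3·18² + 29)/(2·14) ≡ 9/28. 28⁻¹ ≡ 10 (mod 31), so λ ≡ 9·10 ≡ 28.
  x = λ² - 18 - 18 = 784 - 36 ≡ 4; y = λ·(18 - 4) - 14 ≡ 6. → (4, 6)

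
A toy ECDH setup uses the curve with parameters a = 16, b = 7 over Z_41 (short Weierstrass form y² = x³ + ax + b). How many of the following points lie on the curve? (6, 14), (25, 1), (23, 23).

3

(6, 14): 14² ≡ 32, rhs ≡ 32 → on.
(25, 1): 1² ≡ 1, rhs ≡ 1 → on.
(23, 23): 23² ≡ 37, rhs ≡ 37 → on.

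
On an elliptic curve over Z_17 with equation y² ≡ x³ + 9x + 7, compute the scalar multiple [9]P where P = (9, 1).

O

Double-and-add on 9 = (1001)₂. Start with P = (9, 1) for the leading 1-bit.
double: tangent at (9, 1): λ = (3·9² + 9)/(2·1) ≡ 14/2. 2⁻¹ ≡ 9 (mod 17), so λ ≡ 14·9 ≡ 7.
  x = λ² - 9 - 9 = 49 - 18 ≡ 14; y = λ·(9 - 14) - 1 ≡ 15. → (14, 15)
double: tangent at (14, 15): λ = (3·14² + 9)/(2·15) ≡ 2/13. 13⁻¹ ≡ 4 (mod 17), so λ ≡ 2·4 ≡ 8.
  x = λ² - 14 - 14 = 64 - 28 ≡ 2; y = λ·(14 - 2) - 15 ≡ 13. → (2, 13)
double: tangent at (2, 13): λ = (3·2² + 9)/(2·13) ≡ 4/9. 9⁻¹ ≡ 2 (mod 17), so λ ≡ 4·2 ≡ 8.
  x = λ² - 2 - 2 = 64 - 4 ≡ 9; y = λ·(2 - 9) - 13 ≡ 16. → (9, 16)
add P: (9, 16) + (9, 1): same x and y₁ ≡ -y₂, so the sum is 𝒪.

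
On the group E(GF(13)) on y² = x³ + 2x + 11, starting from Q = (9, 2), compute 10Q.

(1, 1)

Repeated addition: build up to 10Q.
2Q: tangent at (9, 2): λ = (3·9² + 2)/(2·2) ≡ 11/4. 4⁻¹ ≡ 10 (mod 13), so λ ≡ 11·10 ≡ 6.
  x = λ² - 9 - 9 = 36 - 18 ≡ 5; y = λ·(9 - 5) - 2 ≡ 9. → (5, 9)
3Q: (5, 9) + (9, 2). λ = (2 - 9)/(9 - 5) ≡ 6/4 mod 13. 4⁻¹ ≡ 10 (mod 13) since 4·10 = 40 ≡ 1, so λ ≡ 8.
  x = λ² - 5 - 9 = 64 - 14 ≡ 11; y = λ·(5 - 11) - 9 ≡ 8. → (11, 8)
4Q: (11, 8) + (9, 2). λ = (2 - 8)/(9 - 11) ≡ 7/11 mod 13. 11⁻¹ ≡ 6 (mod 13), so λ ≡ 3.
  x = λ² - 11 - 9 = 9 - 20 ≡ 2; y = λ·(11 - 2) - 8 ≡ 6. → (2, 6)
5Q: (2, 6) + (9, 2). λ = (2 - 6)/(9 - 2) ≡ 9/7 mod 13. 7⁻¹ ≡ 2 (mod 13) since 7·2 = 14 ≡ 1, so λ ≡ 5.
  x = λ² - 2 - 9 = 25 - 11 ≡ 1; y = λ·(2 - 1) - 6 ≡ 12. → (1, 12)
6Q: (1, 12) + (9, 2). λ = (2 - 12)/(9 - 1) ≡ 3/8 mod 13. 8⁻¹ ≡ 5 (mod 13), so λ ≡ 2.
  x = λ² - 1 - 9 = 4 - 10 ≡ 7; y = λ·(1 - 7) - 12 ≡ 2. → (7, 2)
7Q: (7, 2) + (9, 2). λ = (2 - 2)/(9 - 7) ≡ 0/2 mod 13. 2⁻¹ ≡ 7 (mod 13) since 2·7 = 14 ≡ 1, so λ ≡ 0.
  x = λ² - 7 - 9 = 0 - 16 ≡ 10; y = λ·(7 - 10) - 2 ≡ 11. → (10, 11)
8Q: (10, 11) + (9, 2). λ = (2 - 11)/(9 - 10) ≡ 4/12 mod 13. 12⁻¹ ≡ 12 (mod 13), so λ ≡ 9.
  x = λ² - 10 - 9 = 81 - 19 ≡ 10; y = λ·(10 - 10) - 11 ≡ 2. → (10, 2)
9Q: (10, 2) + (9, 2). λ = (2 - 2)/(9 - 10) ≡ 0/12 mod 13. 12⁻¹ ≡ 12 (mod 13), so λ ≡ 0.
  x = λ² - 10 - 9 = 0 - 19 ≡ 7; y = λ·(10 - 7) - 2 ≡ 11. → (7, 11)
10Q: (7, 11) + (9, 2). λ = (2 - 11)/(9 - 7) ≡ 4/2 mod 13. 2⁻¹ ≡ 7 (mod 13), so λ ≡ 2.
  x = λ² - 7 - 9 = 4 - 16 ≡ 1; y = λ·(7 - 1) - 11 ≡ 1. → (1, 1)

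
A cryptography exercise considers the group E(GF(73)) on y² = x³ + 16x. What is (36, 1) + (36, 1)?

tangent at (36, 1): λ = (3·36² + 16)/(2·1) ≡ 35/2. 2⁻¹ ≡ 37 (mod 73) since 2·37 = 74 ≡ 1, so λ ≡ 35·37 ≡ 54.
  x = λ² - 36 - 36 = 2916 - 72 ≡ 70; y = λ·(36 - 70) - 1 ≡ 61. → (70, 61)

(70, 61)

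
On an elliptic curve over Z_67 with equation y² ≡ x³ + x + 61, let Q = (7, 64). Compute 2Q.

(51, 61)

tangent at (7, 64): λ = (3·7² + 1)/(2·64) ≡ 14/61. 61⁻¹ ≡ 11 (mod 67), so λ ≡ 14·11 ≡ 20.
  x = λ² - 7 - 7 = 400 - 14 ≡ 51; y = λ·(7 - 51) - 64 ≡ 61. → (51, 61)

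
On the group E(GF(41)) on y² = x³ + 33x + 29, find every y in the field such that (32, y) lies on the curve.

none

x³ + 33x + 29 = 33853 ≡ 28 (mod 41).
28 is a non-residue mod 41; no y exists.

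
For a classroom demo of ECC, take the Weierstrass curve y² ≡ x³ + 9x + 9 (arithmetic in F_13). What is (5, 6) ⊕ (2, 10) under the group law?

(5, 6) + (2, 10). λ = (10 - 6)/(2 - 5) ≡ 4/10 mod 13. 10⁻¹ ≡ 4 (mod 13) since 10·4 = 40 ≡ 1, so λ ≡ 3.
  x = λ² - 5 - 2 = 9 - 7 ≡ 2; y = λ·(5 - 2) - 6 ≡ 3. → (2, 3)

(2, 3)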